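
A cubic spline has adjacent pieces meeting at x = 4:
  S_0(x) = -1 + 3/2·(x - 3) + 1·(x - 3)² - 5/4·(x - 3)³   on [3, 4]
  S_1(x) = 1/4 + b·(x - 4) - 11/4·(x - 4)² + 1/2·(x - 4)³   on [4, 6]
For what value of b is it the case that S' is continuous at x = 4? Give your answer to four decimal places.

S_0'(x) = 3/2 + 2·(x - 3) - 15/4·(x - 3)², so S_0'(4) = -1/4. On the right, S_1'(4) = b, so b = -1/4.

-0.2500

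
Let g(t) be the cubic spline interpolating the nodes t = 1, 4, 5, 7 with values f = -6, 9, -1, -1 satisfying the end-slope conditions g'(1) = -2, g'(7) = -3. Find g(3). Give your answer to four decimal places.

7.4921

Write m_i for g''(x_i). With h_i = 3, 1, 2 and divided differences Δ_i = 5, -10, 0, the continuity of g' gives the tridiagonal system
  3·m_0 + 8·m_1 + 1·m_2 = 6(Δ_1 - Δ_0) = -90
  1·m_1 + 6·m_2 + 2·m_3 = 6(Δ_2 - Δ_1) = 60
Clamped end conditions give two more equations: 2h_0·m_0 + h_0·m_1 = 6(Δ_0 - g'(1)) = 42 and h_2·m_2 + 2h_2·m_3 = 6(g'(7) - Δ_2) = -18.
Forward elimination and back-substitution give m_0 = 355/21, m_1 = -416/21, m_2 = 373/21, m_3 = -281/21.
On [1, 4], g(t) = -6 - 2·(t - 1) + 355/42·(t - 1)² - 257/126·(t - 1)³.
With (t - 1) = 2: g(3) = 472/63.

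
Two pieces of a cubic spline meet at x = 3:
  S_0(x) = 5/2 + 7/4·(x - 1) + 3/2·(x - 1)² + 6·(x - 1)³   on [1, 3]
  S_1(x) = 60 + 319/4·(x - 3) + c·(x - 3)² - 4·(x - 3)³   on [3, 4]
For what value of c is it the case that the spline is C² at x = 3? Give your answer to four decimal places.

37.5000

S_0''(x) = 3 + 36·(x - 1), so S_0''(3) = 75. On the right, S_1''(3) = 2c, so c = 75/2.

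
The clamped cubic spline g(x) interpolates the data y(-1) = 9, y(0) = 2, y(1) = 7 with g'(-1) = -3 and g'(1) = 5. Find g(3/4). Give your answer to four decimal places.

5.4219

With σ_i denoting the second derivative at x_i, h_i = 1, 1, and Δ_i = (y_(i+1) − y_i)/h_i = -7, 5:
  1·σ_0 + 4·σ_1 + 1·σ_2 = 6(Δ_1 - Δ_0) = 72
Clamped end conditions give two more equations: 2h_0·σ_0 + h_0·σ_1 = 6(Δ_0 - g'(-1)) = -24 and h_1·σ_1 + 2h_1·σ_2 = 6(g'(1) - Δ_1) = 0.
Solving: σ_0 = -26, σ_1 = 28, σ_2 = -14.
On [0, 1], g(x) = 2 - 2·x + 14·x² - 7·x³.
With x = 3/4: g(3/4) = 347/64.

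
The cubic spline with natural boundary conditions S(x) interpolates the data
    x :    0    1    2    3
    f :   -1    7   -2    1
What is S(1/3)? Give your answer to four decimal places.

Let M_i = S''(x_i). Step sizes h_i = 1, 1, 1; slopes of the chords Δ_i = (y_(i+1) - y_i)/h_i = 8, -9, 3.
  1·M_0 + 4·M_1 + 1·M_2 = 6(Δ_1 - Δ_0) = -102
  1·M_1 + 4·M_2 + 1·M_3 = 6(Δ_2 - Δ_1) = 72
Natural end conditions: M_0 = M_3 = 0.
Solving: M_0 = 0, M_1 = -32, M_2 = 26, M_3 = 0.
On [0, 1], S(x) = -1 + 40/3·x + 0·x² - 16/3·x³.
With x = 1/3: S(1/3) = 263/81.

3.2469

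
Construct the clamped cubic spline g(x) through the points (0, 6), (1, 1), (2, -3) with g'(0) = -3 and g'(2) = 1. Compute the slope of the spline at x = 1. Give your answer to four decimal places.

-6.2500

With σ_i denoting the second derivative at x_i, h_i = 1, 1, and Δ_i = (y_(i+1) − y_i)/h_i = -5, -4:
  1·σ_0 + 4·σ_1 + 1·σ_2 = 6(Δ_1 - Δ_0) = 6
Clamped end conditions give two more equations: 2h_0·σ_0 + h_0·σ_1 = 6(Δ_0 - g'(0)) = -12 and h_1·σ_1 + 2h_1·σ_2 = 6(g'(2) - Δ_1) = 30.
Forward elimination and back-substitution give σ_0 = -11/2, σ_1 = -1, σ_2 = 31/2.
On [1, 2], g'(x) = b_1 + 2c_1·(x - 1) + 3d_1·(x - 1)² with b_1 = Δ_1 - h_1(2σ_1 + σ_2)/6 = -25/4, c_1 = σ_1/2 = -1/2, d_1 = (σ_2 - σ_1)/(6h_1) = 11/4. So g'(1) = -25/4.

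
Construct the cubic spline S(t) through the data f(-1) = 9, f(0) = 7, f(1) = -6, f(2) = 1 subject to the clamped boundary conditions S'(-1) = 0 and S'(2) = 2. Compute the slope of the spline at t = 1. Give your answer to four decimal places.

-2.3333

With M_i denoting the second derivative at x_i, h_i = 1, 1, 1, and Δ_i = (y_(i+1) − y_i)/h_i = -2, -13, 7:
  1·M_0 + 4·M_1 + 1·M_2 = 6(Δ_1 - Δ_0) = -66
  1·M_1 + 4·M_2 + 1·M_3 = 6(Δ_2 - Δ_1) = 120
Clamped end conditions give two more equations: 2h_0·M_0 + h_0·M_1 = 6(Δ_0 - S'(-1)) = -12 and h_2·M_2 + 2h_2·M_3 = 6(S'(2) - Δ_2) = -30.
Solving: M_0 = 28/3, M_1 = -92/3, M_2 = 142/3, M_3 = -116/3.
On [1, 2], S'(t) = b_2 + 2c_2·(t - 1) + 3d_2·(t - 1)² with b_2 = Δ_2 - h_2(2M_2 + M_3)/6 = -7/3, c_2 = M_2/2 = 71/3, d_2 = (M_3 - M_2)/(6h_2) = -43/3. So S'(1) = -7/3.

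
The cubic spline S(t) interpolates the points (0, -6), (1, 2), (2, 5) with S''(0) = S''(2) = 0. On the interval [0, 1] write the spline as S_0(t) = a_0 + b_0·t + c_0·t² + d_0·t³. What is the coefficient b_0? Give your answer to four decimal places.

9.2500

Let M_i = S''(x_i). Step sizes h_i = 1, 1; slopes of the chords Δ_i = (y_(i+1) - y_i)/h_i = 8, 3.
  1·M_0 + 4·M_1 + 1·M_2 = 6(Δ_1 - Δ_0) = -30
Natural end conditions: M_0 = M_2 = 0.
Forward elimination and back-substitution give M_0 = 0, M_1 = -15/2, M_2 = 0.
On [0, 1], with S_0(t) = a_0 + b_0·t + c_0·t² + d_0·t³: c_0 = M_0/2 = 0, d_0 = (M_1 - M_0)/(6h_0) = -5/4, b_0 = Δ_0 - h_0(2M_0 + M_1)/6 = 37/4.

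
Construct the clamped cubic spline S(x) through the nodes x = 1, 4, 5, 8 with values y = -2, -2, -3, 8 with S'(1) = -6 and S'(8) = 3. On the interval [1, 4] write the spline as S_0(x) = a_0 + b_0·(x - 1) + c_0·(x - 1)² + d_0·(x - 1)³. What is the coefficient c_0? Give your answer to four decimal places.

Write M_i for S''(x_i). With h_i = 3, 1, 3 and divided differences Δ_i = 0, -1, 11/3, the continuity of S' gives the tridiagonal system
  3·M_0 + 8·M_1 + 1·M_2 = 6(Δ_1 - Δ_0) = -6
  1·M_1 + 8·M_2 + 3·M_3 = 6(Δ_2 - Δ_1) = 28
Clamped end conditions give two more equations: 2h_0·M_0 + h_0·M_1 = 6(Δ_0 - S'(1)) = 36 and h_2·M_2 + 2h_2·M_3 = 6(S'(8) - Δ_2) = -4.
Forward elimination and back-substitution give M_0 = 454/55, M_1 = -248/55, M_2 = 292/55, M_3 = -548/165.
On [1, 4], with S_0(x) = a_0 + b_0·(x - 1) + c_0·(x - 1)² + d_0·(x - 1)³: c_0 = M_0/2 = 227/55, d_0 = (M_1 - M_0)/(6h_0) = -39/55, b_0 = Δ_0 - h_0(2M_0 + M_1)/6 = -6.

4.1273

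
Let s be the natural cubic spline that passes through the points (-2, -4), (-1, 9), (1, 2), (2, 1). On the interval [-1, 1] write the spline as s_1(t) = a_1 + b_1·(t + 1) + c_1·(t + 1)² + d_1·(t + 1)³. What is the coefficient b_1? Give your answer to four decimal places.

Write σ_i for s''(x_i). With h_i = 1, 2, 1 and divided differences Δ_i = 13, -7/2, -1, the continuity of s' gives the tridiagonal system
  1·σ_0 + 6·σ_1 + 2·σ_2 = 6(Δ_1 - Δ_0) = -99
  2·σ_1 + 6·σ_2 + 1·σ_3 = 6(Δ_2 - Δ_1) = 15
Natural end conditions: σ_0 = σ_3 = 0.
Forward elimination and back-substitution give σ_0 = 0, σ_1 = -39/2, σ_2 = 9, σ_3 = 0.
On [-1, 1], with s_1(t) = a_1 + b_1·(t + 1) + c_1·(t + 1)² + d_1·(t + 1)³: c_1 = σ_1/2 = -39/4, d_1 = (σ_2 - σ_1)/(6h_1) = 19/8, b_1 = Δ_1 - h_1(2σ_1 + σ_2)/6 = 13/2.

6.5000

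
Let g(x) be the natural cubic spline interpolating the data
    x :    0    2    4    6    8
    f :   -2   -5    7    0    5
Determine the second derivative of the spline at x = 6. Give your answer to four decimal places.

Let m_i = g''(x_i). Step sizes h_i = 2, 2, 2, 2; slopes of the chords Δ_i = (y_(i+1) - y_i)/h_i = -3/2, 6, -7/2, 5/2.
  2·m_0 + 8·m_1 + 2·m_2 = 6(Δ_1 - Δ_0) = 45
  2·m_1 + 8·m_2 + 2·m_3 = 6(Δ_2 - Δ_1) = -57
  2·m_2 + 8·m_3 + 2·m_4 = 6(Δ_3 - Δ_2) = 36
Natural end conditions: m_0 = m_4 = 0.
Hence m_0 = 0, m_1 = 939/112, m_2 = -309/28, m_3 = 813/112, m_4 = 0.

7.2589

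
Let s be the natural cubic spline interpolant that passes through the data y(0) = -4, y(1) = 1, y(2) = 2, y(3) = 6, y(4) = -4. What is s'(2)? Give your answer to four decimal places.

3.7500

With M_i denoting the second derivative at x_i, h_i = 1, 1, 1, 1, and Δ_i = (y_(i+1) − y_i)/h_i = 5, 1, 4, -10:
  1·M_0 + 4·M_1 + 1·M_2 = 6(Δ_1 - Δ_0) = -24
  1·M_1 + 4·M_2 + 1·M_3 = 6(Δ_2 - Δ_1) = 18
  1·M_2 + 4·M_3 + 1·M_4 = 6(Δ_3 - Δ_2) = -84
Natural end conditions: M_0 = M_4 = 0.
Solving: M_0 = 0, M_1 = -129/14, M_2 = 90/7, M_3 = -339/14, M_4 = 0.
On [2, 3], s'(x) = b_2 + 2c_2·(x - 2) + 3d_2·(x - 2)² with b_2 = Δ_2 - h_2(2M_2 + M_3)/6 = 15/4, c_2 = M_2/2 = 45/7, d_2 = (M_3 - M_2)/(6h_2) = -173/28. So s'(2) = 15/4.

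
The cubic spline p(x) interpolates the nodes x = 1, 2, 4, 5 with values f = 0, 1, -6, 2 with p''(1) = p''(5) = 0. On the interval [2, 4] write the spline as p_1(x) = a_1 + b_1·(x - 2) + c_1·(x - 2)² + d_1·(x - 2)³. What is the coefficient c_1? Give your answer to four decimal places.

Put σ_i = p'' at the i-th knot. Here h = (1, 2, 1) and Δ = (1, -7/2, 8), so the interior equations h_(i-1)·σ_(i-1) + 2(h_(i-1)+h_i)·σ_i + h_i·σ_(i+1) = 6(Δ_i − Δ_(i-1)) read
  1·σ_0 + 6·σ_1 + 2·σ_2 = 6(Δ_1 - Δ_0) = -27
  2·σ_1 + 6·σ_2 + 1·σ_3 = 6(Δ_2 - Δ_1) = 69
Natural end conditions: σ_0 = σ_3 = 0.
Hence σ_0 = 0, σ_1 = -75/8, σ_2 = 117/8, σ_3 = 0.
On [2, 4], with p_1(x) = a_1 + b_1·(x - 2) + c_1·(x - 2)² + d_1·(x - 2)³: c_1 = σ_1/2 = -75/16, d_1 = (σ_2 - σ_1)/(6h_1) = 2, b_1 = Δ_1 - h_1(2σ_1 + σ_2)/6 = -17/8.

-4.6875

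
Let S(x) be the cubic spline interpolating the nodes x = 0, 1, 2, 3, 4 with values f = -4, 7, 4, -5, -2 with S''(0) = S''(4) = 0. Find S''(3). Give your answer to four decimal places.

Put M_i = S'' at the i-th knot. Here h = (1, 1, 1, 1) and Δ = (11, -3, -9, 3), so the interior equations h_(i-1)·M_(i-1) + 2(h_(i-1)+h_i)·M_i + h_i·M_(i+1) = 6(Δ_i − Δ_(i-1)) read
  1·M_0 + 4·M_1 + 1·M_2 = 6(Δ_1 - Δ_0) = -84
  1·M_1 + 4·M_2 + 1·M_3 = 6(Δ_2 - Δ_1) = -36
  1·M_2 + 4·M_3 + 1·M_4 = 6(Δ_3 - Δ_2) = 72
Natural end conditions: M_0 = M_4 = 0.
Solving the tridiagonal system: M_0 = 0, M_1 = -261/14, M_2 = -66/7, M_3 = 285/14, M_4 = 0.

20.3571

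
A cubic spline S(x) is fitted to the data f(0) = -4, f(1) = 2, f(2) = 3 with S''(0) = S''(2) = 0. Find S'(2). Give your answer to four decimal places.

Put M_i = S'' at the i-th knot. Here h = (1, 1) and Δ = (6, 1), so the interior equations h_(i-1)·M_(i-1) + 2(h_(i-1)+h_i)·M_i + h_i·M_(i+1) = 6(Δ_i − Δ_(i-1)) read
  1·M_0 + 4·M_1 + 1·M_2 = 6(Δ_1 - Δ_0) = -30
Natural end conditions: M_0 = M_2 = 0.
Hence M_0 = 0, M_1 = -15/2, M_2 = 0.
On [1, 2], S'(x) = b_1 + 2c_1·(x - 1) + 3d_1·(x - 1)² with b_1 = Δ_1 - h_1(2M_1 + M_2)/6 = 7/2, c_1 = M_1/2 = -15/4, d_1 = (M_2 - M_1)/(6h_1) = 5/4. So S'(2) = -1/4.

-0.2500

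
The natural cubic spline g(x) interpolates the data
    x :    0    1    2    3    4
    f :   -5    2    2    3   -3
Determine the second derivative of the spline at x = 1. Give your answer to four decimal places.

-12.4286

Write M_i for g''(x_i). With h_i = 1, 1, 1, 1 and divided differences Δ_i = 7, 0, 1, -6, the continuity of g' gives the tridiagonal system
  1·M_0 + 4·M_1 + 1·M_2 = 6(Δ_1 - Δ_0) = -42
  1·M_1 + 4·M_2 + 1·M_3 = 6(Δ_2 - Δ_1) = 6
  1·M_2 + 4·M_3 + 1·M_4 = 6(Δ_3 - Δ_2) = -42
Natural end conditions: M_0 = M_4 = 0.
Solving the tridiagonal system: M_0 = 0, M_1 = -87/7, M_2 = 54/7, M_3 = -87/7, M_4 = 0.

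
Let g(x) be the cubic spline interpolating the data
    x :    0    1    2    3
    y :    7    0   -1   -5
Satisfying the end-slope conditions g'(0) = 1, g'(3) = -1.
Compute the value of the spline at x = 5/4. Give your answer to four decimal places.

Write M_i for g''(x_i). With h_i = 1, 1, 1 and divided differences Δ_i = -7, -1, -4, the continuity of g' gives the tridiagonal system
  1·M_0 + 4·M_1 + 1·M_2 = 6(Δ_1 - Δ_0) = 36
  1·M_1 + 4·M_2 + 1·M_3 = 6(Δ_2 - Δ_1) = -18
Clamped end conditions give two more equations: 2h_0·M_0 + h_0·M_1 = 6(Δ_0 - g'(0)) = -48 and h_2·M_2 + 2h_2·M_3 = 6(g'(3) - Δ_2) = 18.
Forward elimination and back-substitution give M_0 = -518/15, M_1 = 316/15, M_2 = -206/15, M_3 = 238/15.
On [1, 2], g(x) = 0 - 86/15·(x - 1) + 158/15·(x - 1)² - 29/5·(x - 1)³.
With (x - 1) = 1/4: g(5/4) = -277/320.

-0.8656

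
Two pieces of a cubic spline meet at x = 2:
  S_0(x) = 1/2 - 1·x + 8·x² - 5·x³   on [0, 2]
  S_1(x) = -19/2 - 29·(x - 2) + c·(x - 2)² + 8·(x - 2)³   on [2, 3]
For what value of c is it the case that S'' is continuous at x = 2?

-22

S_0''(x) = 16 - 30·x, so S_0''(2) = -44. On the right, S_1''(2) = 2c, so c = -22.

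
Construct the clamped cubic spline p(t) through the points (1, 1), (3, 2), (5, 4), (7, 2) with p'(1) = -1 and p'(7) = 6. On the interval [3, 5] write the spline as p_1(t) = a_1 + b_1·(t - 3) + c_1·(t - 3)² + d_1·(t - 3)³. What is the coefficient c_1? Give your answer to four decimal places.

Put m_i = p'' at the i-th knot. Here h = (2, 2, 2) and Δ = (1/2, 1, -1), so the interior equations h_(i-1)·m_(i-1) + 2(h_(i-1)+h_i)·m_i + h_i·m_(i+1) = 6(Δ_i − Δ_(i-1)) read
  2·m_0 + 8·m_1 + 2·m_2 = 6(Δ_1 - Δ_0) = 3
  2·m_1 + 8·m_2 + 2·m_3 = 6(Δ_2 - Δ_1) = -12
Clamped end conditions give two more equations: 2h_0·m_0 + h_0·m_1 = 6(Δ_0 - p'(1)) = 9 and h_2·m_2 + 2h_2·m_3 = 6(p'(7) - Δ_2) = 42.
Solving: m_0 = 49/30, m_1 = 37/30, m_2 = -76/15, m_3 = 391/30.
On [3, 5], with p_1(t) = a_1 + b_1·(t - 3) + c_1·(t - 3)² + d_1·(t - 3)³: c_1 = m_1/2 = 37/60, d_1 = (m_2 - m_1)/(6h_1) = -21/40, b_1 = Δ_1 - h_1(2m_1 + m_2)/6 = 28/15.

0.6167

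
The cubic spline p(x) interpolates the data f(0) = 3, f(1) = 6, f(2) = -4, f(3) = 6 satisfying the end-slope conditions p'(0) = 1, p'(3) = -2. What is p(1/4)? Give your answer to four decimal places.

3.8906

Let M_i = p''(x_i). Step sizes h_i = 1, 1, 1; slopes of the chords Δ_i = (y_(i+1) - y_i)/h_i = 3, -10, 10.
  1·M_0 + 4·M_1 + 1·M_2 = 6(Δ_1 - Δ_0) = -78
  1·M_1 + 4·M_2 + 1·M_3 = 6(Δ_2 - Δ_1) = 120
Clamped end conditions give two more equations: 2h_0·M_0 + h_0·M_1 = 6(Δ_0 - p'(0)) = 12 and h_2·M_2 + 2h_2·M_3 = 6(p'(3) - Δ_2) = -72.
Hence M_0 = 26, M_1 = -40, M_2 = 56, M_3 = -64.
On [0, 1], p(x) = 3 + 1·x + 13·x² - 11·x³.
With x = 1/4: p(1/4) = 249/64.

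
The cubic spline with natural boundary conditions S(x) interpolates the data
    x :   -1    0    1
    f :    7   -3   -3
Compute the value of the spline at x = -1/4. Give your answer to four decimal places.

-1.3203

Put M_i = S'' at the i-th knot. Here h = (1, 1) and Δ = (-10, 0), so the interior equations h_(i-1)·M_(i-1) + 2(h_(i-1)+h_i)·M_i + h_i·M_(i+1) = 6(Δ_i − Δ_(i-1)) read
  1·M_0 + 4·M_1 + 1·M_2 = 6(Δ_1 - Δ_0) = 60
Natural end conditions: M_0 = M_2 = 0.
Hence M_0 = 0, M_1 = 15, M_2 = 0.
On [-1, 0], S(x) = 7 - 25/2·(x + 1) + 0·(x + 1)² + 5/2·(x + 1)³.
With (x + 1) = 3/4: S(-1/4) = -169/128.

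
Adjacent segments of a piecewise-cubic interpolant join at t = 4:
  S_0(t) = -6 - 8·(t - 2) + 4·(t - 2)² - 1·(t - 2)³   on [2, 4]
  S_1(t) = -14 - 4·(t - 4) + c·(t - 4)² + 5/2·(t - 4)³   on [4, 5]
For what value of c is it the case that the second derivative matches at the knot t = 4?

-2

S_0''(t) = 8 - 6·(t - 2), so S_0''(4) = -4. On the right, S_1''(4) = 2c, so c = -2.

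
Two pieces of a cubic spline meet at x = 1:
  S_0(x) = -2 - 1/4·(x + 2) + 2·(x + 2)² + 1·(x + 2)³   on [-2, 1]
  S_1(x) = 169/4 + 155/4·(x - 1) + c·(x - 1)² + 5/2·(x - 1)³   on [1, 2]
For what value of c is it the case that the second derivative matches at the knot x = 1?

S_0''(x) = 4 + 6·(x + 2), so S_0''(1) = 22. On the right, S_1''(1) = 2c, so c = 11.

11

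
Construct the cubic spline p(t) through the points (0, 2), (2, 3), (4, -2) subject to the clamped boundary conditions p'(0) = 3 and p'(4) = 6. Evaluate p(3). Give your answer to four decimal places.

With M_i denoting the second derivative at x_i, h_i = 2, 2, and Δ_i = (y_(i+1) − y_i)/h_i = 1/2, -5/2:
  2·M_0 + 8·M_1 + 2·M_2 = 6(Δ_1 - Δ_0) = -18
Clamped end conditions give two more equations: 2h_0·M_0 + h_0·M_1 = 6(Δ_0 - p'(0)) = -15 and h_1·M_1 + 2h_1·M_2 = 6(p'(4) - Δ_1) = 51.
Forward elimination and back-substitution give M_0 = -3/4, M_1 = -6, M_2 = 63/4.
On [2, 4], p(t) = 3 - 15/4·(t - 2) - 3·(t - 2)² + 29/16·(t - 2)³.
With (t - 2) = 1: p(3) = -31/16.

-1.9375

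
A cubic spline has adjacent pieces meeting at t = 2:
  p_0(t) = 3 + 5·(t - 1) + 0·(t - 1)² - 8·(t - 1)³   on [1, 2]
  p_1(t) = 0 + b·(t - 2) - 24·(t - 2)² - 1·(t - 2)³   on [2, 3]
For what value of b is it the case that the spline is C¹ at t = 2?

-19

p_0'(t) = 5 + 0·(t - 1) - 24·(t - 1)², so p_0'(2) = -19. On the right, p_1'(2) = b, so b = -19.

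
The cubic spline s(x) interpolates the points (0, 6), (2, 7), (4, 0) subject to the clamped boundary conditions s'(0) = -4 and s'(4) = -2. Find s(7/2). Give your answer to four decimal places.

1.5859

Put M_i = s'' at the i-th knot. Here h = (2, 2) and Δ = (1/2, -7/2), so the interior equations h_(i-1)·M_(i-1) + 2(h_(i-1)+h_i)·M_i + h_i·M_(i+1) = 6(Δ_i − Δ_(i-1)) read
  2·M_0 + 8·M_1 + 2·M_2 = 6(Δ_1 - Δ_0) = -24
Clamped end conditions give two more equations: 2h_0·M_0 + h_0·M_1 = 6(Δ_0 - s'(0)) = 27 and h_1·M_1 + 2h_1·M_2 = 6(s'(4) - Δ_1) = 9.
Hence M_0 = 41/4, M_1 = -7, M_2 = 23/4.
On [2, 4], s(x) = 7 - 3/4·(x - 2) - 7/2·(x - 2)² + 17/16·(x - 2)³.
With (x - 2) = 3/2: s(7/2) = 203/128.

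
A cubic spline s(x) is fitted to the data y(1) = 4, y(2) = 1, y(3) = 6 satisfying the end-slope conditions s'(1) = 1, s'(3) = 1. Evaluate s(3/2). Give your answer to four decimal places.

Put M_i = s'' at the i-th knot. Here h = (1, 1) and Δ = (-3, 5), so the interior equations h_(i-1)·M_(i-1) + 2(h_(i-1)+h_i)·M_i + h_i·M_(i+1) = 6(Δ_i − Δ_(i-1)) read
  1·M_0 + 4·M_1 + 1·M_2 = 6(Δ_1 - Δ_0) = 48
Clamped end conditions give two more equations: 2h_0·M_0 + h_0·M_1 = 6(Δ_0 - s'(1)) = -24 and h_1·M_1 + 2h_1·M_2 = 6(s'(3) - Δ_1) = -24.
Forward elimination and back-substitution give M_0 = -24, M_1 = 24, M_2 = -24.
On [1, 2], s(x) = 4 + 1·(x - 1) - 12·(x - 1)² + 8·(x - 1)³.
With (x - 1) = 1/2: s(3/2) = 5/2.

2.5000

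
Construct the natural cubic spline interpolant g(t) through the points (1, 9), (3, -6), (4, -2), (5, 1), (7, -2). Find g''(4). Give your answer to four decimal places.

With M_i denoting the second derivative at x_i, h_i = 2, 1, 1, 2, and Δ_i = (y_(i+1) − y_i)/h_i = -15/2, 4, 3, -3/2:
  2·M_0 + 6·M_1 + 1·M_2 = 6(Δ_1 - Δ_0) = 69
  1·M_1 + 4·M_2 + 1·M_3 = 6(Δ_2 - Δ_1) = -6
  1·M_2 + 6·M_3 + 2·M_4 = 6(Δ_3 - Δ_2) = -27
Natural end conditions: M_0 = M_4 = 0.
Solving: M_0 = 0, M_1 = 133/11, M_2 = -39/11, M_3 = -43/11, M_4 = 0.

-3.5455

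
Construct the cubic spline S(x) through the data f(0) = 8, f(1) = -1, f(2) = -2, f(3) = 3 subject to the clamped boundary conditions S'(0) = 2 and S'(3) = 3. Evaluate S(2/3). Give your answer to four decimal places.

Write σ_i for S''(x_i). With h_i = 1, 1, 1 and divided differences Δ_i = -9, -1, 5, the continuity of S' gives the tridiagonal system
  1·σ_0 + 4·σ_1 + 1·σ_2 = 6(Δ_1 - Δ_0) = 48
  1·σ_1 + 4·σ_2 + 1·σ_3 = 6(Δ_2 - Δ_1) = 36
Clamped end conditions give two more equations: 2h_0·σ_0 + h_0·σ_1 = 6(Δ_0 - S'(0)) = -66 and h_2·σ_2 + 2h_2·σ_3 = 6(S'(3) - Δ_2) = -12.
Solving the tridiagonal system: σ_0 = -656/15, σ_1 = 322/15, σ_2 = 88/15, σ_3 = -134/15.
On [0, 1], S(x) = 8 + 2·x - 328/15·x² + 163/15·x³.
With x = 2/3: S(2/3) = 1148/405.

2.8346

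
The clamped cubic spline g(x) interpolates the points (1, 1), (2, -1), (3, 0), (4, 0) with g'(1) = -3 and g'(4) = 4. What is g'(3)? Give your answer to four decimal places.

Put m_i = g'' at the i-th knot. Here h = (1, 1, 1) and Δ = (-2, 1, 0), so the interior equations h_(i-1)·m_(i-1) + 2(h_(i-1)+h_i)·m_i + h_i·m_(i+1) = 6(Δ_i − Δ_(i-1)) read
  1·m_0 + 4·m_1 + 1·m_2 = 6(Δ_1 - Δ_0) = 18
  1·m_1 + 4·m_2 + 1·m_3 = 6(Δ_2 - Δ_1) = -6
Clamped end conditions give two more equations: 2h_0·m_0 + h_0·m_1 = 6(Δ_0 - g'(1)) = 6 and h_2·m_2 + 2h_2·m_3 = 6(g'(4) - Δ_2) = 24.
Solving: m_0 = -2/15, m_1 = 94/15, m_2 = -104/15, m_3 = 232/15.
On [3, 4], g'(x) = b_2 + 2c_2·(x - 3) + 3d_2·(x - 3)² with b_2 = Δ_2 - h_2(2m_2 + m_3)/6 = -4/15, c_2 = m_2/2 = -52/15, d_2 = (m_3 - m_2)/(6h_2) = 56/15. So g'(3) = -4/15.

-0.2667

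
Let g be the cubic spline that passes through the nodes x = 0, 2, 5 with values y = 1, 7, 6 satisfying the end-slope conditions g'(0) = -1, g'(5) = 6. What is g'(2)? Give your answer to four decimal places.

1.6000

With σ_i denoting the second derivative at x_i, h_i = 2, 3, and Δ_i = (y_(i+1) − y_i)/h_i = 3, -1/3:
  2·σ_0 + 10·σ_1 + 3·σ_2 = 6(Δ_1 - Δ_0) = -20
Clamped end conditions give two more equations: 2h_0·σ_0 + h_0·σ_1 = 6(Δ_0 - g'(0)) = 24 and h_1·σ_1 + 2h_1·σ_2 = 6(g'(5) - Δ_1) = 38.
Solving the tridiagonal system: σ_0 = 47/5, σ_1 = -34/5, σ_2 = 146/15.
On [2, 5], g'(x) = b_1 + 2c_1·(x - 2) + 3d_1·(x - 2)² with b_1 = Δ_1 - h_1(2σ_1 + σ_2)/6 = 8/5, c_1 = σ_1/2 = -17/5, d_1 = (σ_2 - σ_1)/(6h_1) = 124/135. So g'(2) = 8/5.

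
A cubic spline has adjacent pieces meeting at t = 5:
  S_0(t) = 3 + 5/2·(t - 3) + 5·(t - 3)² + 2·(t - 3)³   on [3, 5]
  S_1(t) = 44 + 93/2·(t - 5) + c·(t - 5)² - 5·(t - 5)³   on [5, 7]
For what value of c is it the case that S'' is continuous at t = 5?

17

S_0''(t) = 10 + 12·(t - 3), so S_0''(5) = 34. On the right, S_1''(5) = 2c, so c = 17.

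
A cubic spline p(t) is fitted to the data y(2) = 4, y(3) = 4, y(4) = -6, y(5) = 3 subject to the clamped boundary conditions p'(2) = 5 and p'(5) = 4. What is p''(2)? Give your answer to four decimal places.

Put σ_i = p'' at the i-th knot. Here h = (1, 1, 1) and Δ = (0, -10, 9), so the interior equations h_(i-1)·σ_(i-1) + 2(h_(i-1)+h_i)·σ_i + h_i·σ_(i+1) = 6(Δ_i − Δ_(i-1)) read
  1·σ_0 + 4·σ_1 + 1·σ_2 = 6(Δ_1 - Δ_0) = -60
  1·σ_1 + 4·σ_2 + 1·σ_3 = 6(Δ_2 - Δ_1) = 114
Clamped end conditions give two more equations: 2h_0·σ_0 + h_0·σ_1 = 6(Δ_0 - p'(2)) = -30 and h_2·σ_2 + 2h_2·σ_3 = 6(p'(5) - Δ_2) = -30.
Solving: σ_0 = -34/15, σ_1 = -382/15, σ_2 = 662/15, σ_3 = -556/15.

-2.2667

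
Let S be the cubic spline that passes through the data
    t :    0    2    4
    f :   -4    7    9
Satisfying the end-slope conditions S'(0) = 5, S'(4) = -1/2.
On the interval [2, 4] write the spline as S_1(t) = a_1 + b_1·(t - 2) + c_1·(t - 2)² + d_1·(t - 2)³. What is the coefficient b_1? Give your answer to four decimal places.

With m_i denoting the second derivative at x_i, h_i = 2, 2, and Δ_i = (y_(i+1) − y_i)/h_i = 11/2, 1:
  2·m_0 + 8·m_1 + 2·m_2 = 6(Δ_1 - Δ_0) = -27
Clamped end conditions give two more equations: 2h_0·m_0 + h_0·m_1 = 6(Δ_0 - S'(0)) = 3 and h_1·m_1 + 2h_1·m_2 = 6(S'(4) - Δ_1) = -9.
Hence m_0 = 11/4, m_1 = -4, m_2 = -1/4.
On [2, 4], with S_1(t) = a_1 + b_1·(t - 2) + c_1·(t - 2)² + d_1·(t - 2)³: c_1 = m_1/2 = -2, d_1 = (m_2 - m_1)/(6h_1) = 5/16, b_1 = Δ_1 - h_1(2m_1 + m_2)/6 = 15/4.

3.7500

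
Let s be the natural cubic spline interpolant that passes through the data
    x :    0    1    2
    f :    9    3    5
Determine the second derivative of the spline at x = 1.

12

Let M_i = s''(x_i). Step sizes h_i = 1, 1; slopes of the chords Δ_i = (y_(i+1) - y_i)/h_i = -6, 2.
  1·M_0 + 4·M_1 + 1·M_2 = 6(Δ_1 - Δ_0) = 48
Natural end conditions: M_0 = M_2 = 0.
Hence M_0 = 0, M_1 = 12, M_2 = 0.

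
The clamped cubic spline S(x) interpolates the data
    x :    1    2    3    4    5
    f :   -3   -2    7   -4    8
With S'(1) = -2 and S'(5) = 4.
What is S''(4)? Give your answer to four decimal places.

Put σ_i = S'' at the i-th knot. Here h = (1, 1, 1, 1) and Δ = (1, 9, -11, 12), so the interior equations h_(i-1)·σ_(i-1) + 2(h_(i-1)+h_i)·σ_i + h_i·σ_(i+1) = 6(Δ_i − Δ_(i-1)) read
  1·σ_0 + 4·σ_1 + 1·σ_2 = 6(Δ_1 - Δ_0) = 48
  1·σ_1 + 4·σ_2 + 1·σ_3 = 6(Δ_2 - Δ_1) = -120
  1·σ_2 + 4·σ_3 + 1·σ_4 = 6(Δ_3 - Δ_2) = 138
Clamped end conditions give two more equations: 2h_0·σ_0 + h_0·σ_1 = 6(Δ_0 - S'(1)) = 18 and h_3·σ_3 + 2h_3·σ_4 = 6(S'(5) - Δ_3) = -48.
Hence σ_0 = -111/28, σ_1 = 363/14, σ_2 = -207/4, σ_3 = 855/14, σ_4 = -1527/28.

61.0714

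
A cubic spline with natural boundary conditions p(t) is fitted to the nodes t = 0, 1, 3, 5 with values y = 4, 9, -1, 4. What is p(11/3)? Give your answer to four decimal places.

Write m_i for p''(x_i). With h_i = 1, 2, 2 and divided differences Δ_i = 5, -5, 5/2, the continuity of p' gives the tridiagonal system
  1·m_0 + 6·m_1 + 2·m_2 = 6(Δ_1 - Δ_0) = -60
  2·m_1 + 8·m_2 + 2·m_3 = 6(Δ_2 - Δ_1) = 45
Natural end conditions: m_0 = m_3 = 0.
Hence m_0 = 0, m_1 = -285/22, m_2 = 195/22, m_3 = 0.
On [3, 5], p(t) = -1 - 75/22·(t - 3) + 195/44·(t - 3)² - 65/88·(t - 3)³.
With (t - 3) = 2/3: p(11/3) = -452/297.

-1.5219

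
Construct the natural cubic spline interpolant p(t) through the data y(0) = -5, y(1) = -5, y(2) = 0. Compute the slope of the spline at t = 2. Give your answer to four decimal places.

Let M_i = p''(x_i). Step sizes h_i = 1, 1; slopes of the chords Δ_i = (y_(i+1) - y_i)/h_i = 0, 5.
  1·M_0 + 4·M_1 + 1·M_2 = 6(Δ_1 - Δ_0) = 30
Natural end conditions: M_0 = M_2 = 0.
Solving: M_0 = 0, M_1 = 15/2, M_2 = 0.
On [1, 2], p'(t) = b_1 + 2c_1·(t - 1) + 3d_1·(t - 1)² with b_1 = Δ_1 - h_1(2M_1 + M_2)/6 = 5/2, c_1 = M_1/2 = 15/4, d_1 = (M_2 - M_1)/(6h_1) = -5/4. So p'(2) = 25/4.

6.2500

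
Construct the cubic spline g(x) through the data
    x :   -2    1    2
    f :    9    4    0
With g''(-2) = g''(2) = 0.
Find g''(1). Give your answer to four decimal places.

-1.7500

Put M_i = g'' at the i-th knot. Here h = (3, 1) and Δ = (-5/3, -4), so the interior equations h_(i-1)·M_(i-1) + 2(h_(i-1)+h_i)·M_i + h_i·M_(i+1) = 6(Δ_i − Δ_(i-1)) read
  3·M_0 + 8·M_1 + 1·M_2 = 6(Δ_1 - Δ_0) = -14
Natural end conditions: M_0 = M_2 = 0.
Solving: M_0 = 0, M_1 = -7/4, M_2 = 0.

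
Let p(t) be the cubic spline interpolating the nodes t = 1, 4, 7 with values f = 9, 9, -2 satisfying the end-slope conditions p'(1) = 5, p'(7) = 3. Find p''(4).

-3

Write M_i for p''(x_i). With h_i = 3, 3 and divided differences Δ_i = 0, -11/3, the continuity of p' gives the tridiagonal system
  3·M_0 + 12·M_1 + 3·M_2 = 6(Δ_1 - Δ_0) = -22
Clamped end conditions give two more equations: 2h_0·M_0 + h_0·M_1 = 6(Δ_0 - p'(1)) = -30 and h_1·M_1 + 2h_1·M_2 = 6(p'(7) - Δ_1) = 40.
Hence M_0 = -7/2, M_1 = -3, M_2 = 49/6.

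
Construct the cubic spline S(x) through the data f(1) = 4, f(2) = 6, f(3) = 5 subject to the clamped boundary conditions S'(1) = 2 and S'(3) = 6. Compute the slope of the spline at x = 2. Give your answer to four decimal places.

-1.2500

Let σ_i = S''(x_i). Step sizes h_i = 1, 1; slopes of the chords Δ_i = (y_(i+1) - y_i)/h_i = 2, -1.
  1·σ_0 + 4·σ_1 + 1·σ_2 = 6(Δ_1 - Δ_0) = -18
Clamped end conditions give two more equations: 2h_0·σ_0 + h_0·σ_1 = 6(Δ_0 - S'(1)) = 0 and h_1·σ_1 + 2h_1·σ_2 = 6(S'(3) - Δ_1) = 42.
Forward elimination and back-substitution give σ_0 = 13/2, σ_1 = -13, σ_2 = 55/2.
On [2, 3], S'(x) = b_1 + 2c_1·(x - 2) + 3d_1·(x - 2)² with b_1 = Δ_1 - h_1(2σ_1 + σ_2)/6 = -5/4, c_1 = σ_1/2 = -13/2, d_1 = (σ_2 - σ_1)/(6h_1) = 27/4. So S'(2) = -5/4.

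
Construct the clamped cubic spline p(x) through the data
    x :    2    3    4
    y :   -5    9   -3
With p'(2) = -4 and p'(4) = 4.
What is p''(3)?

Put σ_i = p'' at the i-th knot. Here h = (1, 1) and Δ = (14, -12), so the interior equations h_(i-1)·σ_(i-1) + 2(h_(i-1)+h_i)·σ_i + h_i·σ_(i+1) = 6(Δ_i − Δ_(i-1)) read
  1·σ_0 + 4·σ_1 + 1·σ_2 = 6(Δ_1 - Δ_0) = -156
Clamped end conditions give two more equations: 2h_0·σ_0 + h_0·σ_1 = 6(Δ_0 - p'(2)) = 108 and h_1·σ_1 + 2h_1·σ_2 = 6(p'(4) - Δ_1) = 96.
Solving the tridiagonal system: σ_0 = 97, σ_1 = -86, σ_2 = 91.

-86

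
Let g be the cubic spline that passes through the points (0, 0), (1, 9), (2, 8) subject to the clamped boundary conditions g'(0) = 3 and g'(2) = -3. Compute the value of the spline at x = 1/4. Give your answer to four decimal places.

1.5469

Put σ_i = g'' at the i-th knot. Here h = (1, 1) and Δ = (9, -1), so the interior equations h_(i-1)·σ_(i-1) + 2(h_(i-1)+h_i)·σ_i + h_i·σ_(i+1) = 6(Δ_i − Δ_(i-1)) read
  1·σ_0 + 4·σ_1 + 1·σ_2 = 6(Δ_1 - Δ_0) = -60
Clamped end conditions give two more equations: 2h_0·σ_0 + h_0·σ_1 = 6(Δ_0 - g'(0)) = 36 and h_1·σ_1 + 2h_1·σ_2 = 6(g'(2) - Δ_1) = -12.
Hence σ_0 = 30, σ_1 = -24, σ_2 = 6.
On [0, 1], g(x) = 0 + 3·x + 15·x² - 9·x³.
With x = 1/4: g(1/4) = 99/64.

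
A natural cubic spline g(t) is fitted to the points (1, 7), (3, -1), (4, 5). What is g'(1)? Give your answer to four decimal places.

Let M_i = g''(x_i). Step sizes h_i = 2, 1; slopes of the chords Δ_i = (y_(i+1) - y_i)/h_i = -4, 6.
  2·M_0 + 6·M_1 + 1·M_2 = 6(Δ_1 - Δ_0) = 60
Natural end conditions: M_0 = M_2 = 0.
Forward elimination and back-substitution give M_0 = 0, M_1 = 10, M_2 = 0.
On [1, 3], g'(t) = b_0 + 2c_0·(t - 1) + 3d_0·(t - 1)² with b_0 = Δ_0 - h_0(2M_0 + M_1)/6 = -22/3, c_0 = M_0/2 = 0, d_0 = (M_1 - M_0)/(6h_0) = 5/6. So g'(1) = -22/3.

-7.3333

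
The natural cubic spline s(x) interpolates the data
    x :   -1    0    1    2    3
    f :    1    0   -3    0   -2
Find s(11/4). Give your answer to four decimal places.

Write M_i for s''(x_i). With h_i = 1, 1, 1, 1 and divided differences Δ_i = -1, -3, 3, -2, the continuity of s' gives the tridiagonal system
  1·M_0 + 4·M_1 + 1·M_2 = 6(Δ_1 - Δ_0) = -12
  1·M_1 + 4·M_2 + 1·M_3 = 6(Δ_2 - Δ_1) = 36
  1·M_2 + 4·M_3 + 1·M_4 = 6(Δ_3 - Δ_2) = -30
Natural end conditions: M_0 = M_4 = 0.
Hence M_0 = 0, M_1 = -177/28, M_2 = 93/7, M_3 = -303/28, M_4 = 0.
On [2, 3], s(x) = 0 + 45/28·(x - 2) - 303/56·(x - 2)² + 101/56·(x - 2)³.
With (x - 2) = 3/4: s(11/4) = -3861/3584.

-1.0773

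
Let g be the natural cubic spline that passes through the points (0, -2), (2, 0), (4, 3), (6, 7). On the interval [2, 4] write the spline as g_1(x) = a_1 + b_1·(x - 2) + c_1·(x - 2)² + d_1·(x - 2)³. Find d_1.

0

Write m_i for g''(x_i). With h_i = 2, 2, 2 and divided differences Δ_i = 1, 3/2, 2, the continuity of g' gives the tridiagonal system
  2·m_0 + 8·m_1 + 2·m_2 = 6(Δ_1 - Δ_0) = 3
  2·m_1 + 8·m_2 + 2·m_3 = 6(Δ_2 - Δ_1) = 3
Natural end conditions: m_0 = m_3 = 0.
Forward elimination and back-substitution give m_0 = 0, m_1 = 3/10, m_2 = 3/10, m_3 = 0.
On [2, 4], with g_1(x) = a_1 + b_1·(x - 2) + c_1·(x - 2)² + d_1·(x - 2)³: c_1 = m_1/2 = 3/20, d_1 = (m_2 - m_1)/(6h_1) = 0, b_1 = Δ_1 - h_1(2m_1 + m_2)/6 = 6/5.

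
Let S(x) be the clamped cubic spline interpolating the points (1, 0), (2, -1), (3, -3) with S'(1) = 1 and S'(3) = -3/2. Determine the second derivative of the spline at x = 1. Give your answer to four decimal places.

-5.7500

Write M_i for S''(x_i). With h_i = 1, 1 and divided differences Δ_i = -1, -2, the continuity of S' gives the tridiagonal system
  1·M_0 + 4·M_1 + 1·M_2 = 6(Δ_1 - Δ_0) = -6
Clamped end conditions give two more equations: 2h_0·M_0 + h_0·M_1 = 6(Δ_0 - S'(1)) = -12 and h_1·M_1 + 2h_1·M_2 = 6(S'(3) - Δ_1) = 3.
Forward elimination and back-substitution give M_0 = -23/4, M_1 = -1/2, M_2 = 7/4.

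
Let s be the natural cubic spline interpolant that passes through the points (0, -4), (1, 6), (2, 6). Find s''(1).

Let m_i = s''(x_i). Step sizes h_i = 1, 1; slopes of the chords Δ_i = (y_(i+1) - y_i)/h_i = 10, 0.
  1·m_0 + 4·m_1 + 1·m_2 = 6(Δ_1 - Δ_0) = -60
Natural end conditions: m_0 = m_2 = 0.
Solving: m_0 = 0, m_1 = -15, m_2 = 0.

-15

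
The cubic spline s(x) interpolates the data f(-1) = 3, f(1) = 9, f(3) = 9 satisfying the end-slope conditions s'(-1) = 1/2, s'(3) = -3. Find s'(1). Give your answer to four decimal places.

2.8750

Write m_i for s''(x_i). With h_i = 2, 2 and divided differences Δ_i = 3, 0, the continuity of s' gives the tridiagonal system
  2·m_0 + 8·m_1 + 2·m_2 = 6(Δ_1 - Δ_0) = -18
Clamped end conditions give two more equations: 2h_0·m_0 + h_0·m_1 = 6(Δ_0 - s'(-1)) = 15 and h_1·m_1 + 2h_1·m_2 = 6(s'(3) - Δ_1) = -18.
Hence m_0 = 41/8, m_1 = -11/4, m_2 = -25/8.
On [1, 3], s'(x) = b_1 + 2c_1·(x - 1) + 3d_1·(x - 1)² with b_1 = Δ_1 - h_1(2m_1 + m_2)/6 = 23/8, c_1 = m_1/2 = -11/8, d_1 = (m_2 - m_1)/(6h_1) = -1/32. So s'(1) = 23/8.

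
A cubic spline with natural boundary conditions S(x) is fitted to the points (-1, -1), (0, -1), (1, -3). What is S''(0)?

Write M_i for S''(x_i). With h_i = 1, 1 and divided differences Δ_i = 0, -2, the continuity of S' gives the tridiagonal system
  1·M_0 + 4·M_1 + 1·M_2 = 6(Δ_1 - Δ_0) = -12
Natural end conditions: M_0 = M_2 = 0.
Solving: M_0 = 0, M_1 = -3, M_2 = 0.

-3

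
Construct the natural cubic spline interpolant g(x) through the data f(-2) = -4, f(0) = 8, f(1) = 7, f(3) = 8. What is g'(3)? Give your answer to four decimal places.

1.4143

Write M_i for g''(x_i). With h_i = 2, 1, 2 and divided differences Δ_i = 6, -1, 1/2, the continuity of g' gives the tridiagonal system
  2·M_0 + 6·M_1 + 1·M_2 = 6(Δ_1 - Δ_0) = -42
  1·M_1 + 6·M_2 + 2·M_3 = 6(Δ_2 - Δ_1) = 9
Natural end conditions: M_0 = M_3 = 0.
Forward elimination and back-substitution give M_0 = 0, M_1 = -261/35, M_2 = 96/35, M_3 = 0.
On [1, 3], g'(x) = b_2 + 2c_2·(x - 1) + 3d_2·(x - 1)² with b_2 = Δ_2 - h_2(2M_2 + M_3)/6 = -93/70, c_2 = M_2/2 = 48/35, d_2 = (M_3 - M_2)/(6h_2) = -8/35. So g'(3) = 99/70.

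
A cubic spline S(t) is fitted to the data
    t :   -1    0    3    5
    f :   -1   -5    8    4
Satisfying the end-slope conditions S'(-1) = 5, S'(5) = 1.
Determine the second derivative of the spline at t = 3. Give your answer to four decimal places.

With M_i denoting the second derivative at x_i, h_i = 1, 3, 2, and Δ_i = (y_(i+1) − y_i)/h_i = -4, 13/3, -2:
  1·M_0 + 8·M_1 + 3·M_2 = 6(Δ_1 - Δ_0) = 50
  3·M_1 + 10·M_2 + 2·M_3 = 6(Δ_2 - Δ_1) = -38
Clamped end conditions give two more equations: 2h_0·M_0 + h_0·M_1 = 6(Δ_0 - S'(-1)) = -54 and h_2·M_2 + 2h_2·M_3 = 6(S'(5) - Δ_2) = 18.
Solving: M_0 = -1331/39, M_1 = 556/39, M_2 = -389/39, M_3 = 370/39.

-9.9744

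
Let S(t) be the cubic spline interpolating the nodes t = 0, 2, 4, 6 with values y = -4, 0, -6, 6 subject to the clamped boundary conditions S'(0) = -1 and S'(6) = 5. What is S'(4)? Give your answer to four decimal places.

1.2000

Let M_i = S''(x_i). Step sizes h_i = 2, 2, 2; slopes of the chords Δ_i = (y_(i+1) - y_i)/h_i = 2, -3, 6.
  2·M_0 + 8·M_1 + 2·M_2 = 6(Δ_1 - Δ_0) = -30
  2·M_1 + 8·M_2 + 2·M_3 = 6(Δ_2 - Δ_1) = 54
Clamped end conditions give two more equations: 2h_0·M_0 + h_0·M_1 = 6(Δ_0 - S'(0)) = 18 and h_2·M_2 + 2h_2·M_3 = 6(S'(6) - Δ_2) = -6.
Forward elimination and back-substitution give M_0 = 44/5, M_1 = -43/5, M_2 = 53/5, M_3 = -34/5.
On [4, 6], S'(t) = b_2 + 2c_2·(t - 4) + 3d_2·(t - 4)² with b_2 = Δ_2 - h_2(2M_2 + M_3)/6 = 6/5, c_2 = M_2/2 = 53/10, d_2 = (M_3 - M_2)/(6h_2) = -29/20. So S'(4) = 6/5.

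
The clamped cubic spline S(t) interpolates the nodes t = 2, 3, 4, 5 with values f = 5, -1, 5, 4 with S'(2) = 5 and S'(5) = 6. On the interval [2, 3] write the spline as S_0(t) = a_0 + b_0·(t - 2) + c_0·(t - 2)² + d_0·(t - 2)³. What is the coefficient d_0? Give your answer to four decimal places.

15.0667

Let σ_i = S''(x_i). Step sizes h_i = 1, 1, 1; slopes of the chords Δ_i = (y_(i+1) - y_i)/h_i = -6, 6, -1.
  1·σ_0 + 4·σ_1 + 1·σ_2 = 6(Δ_1 - Δ_0) = 72
  1·σ_1 + 4·σ_2 + 1·σ_3 = 6(Δ_2 - Δ_1) = -42
Clamped end conditions give two more equations: 2h_0·σ_0 + h_0·σ_1 = 6(Δ_0 - S'(2)) = -66 and h_2·σ_2 + 2h_2·σ_3 = 6(S'(5) - Δ_2) = 42.
Hence σ_0 = -782/15, σ_1 = 574/15, σ_2 = -434/15, σ_3 = 532/15.
On [2, 3], with S_0(t) = a_0 + b_0·(t - 2) + c_0·(t - 2)² + d_0·(t - 2)³: c_0 = σ_0/2 = -391/15, d_0 = (σ_1 - σ_0)/(6h_0) = 226/15, b_0 = Δ_0 - h_0(2σ_0 + σ_1)/6 = 5.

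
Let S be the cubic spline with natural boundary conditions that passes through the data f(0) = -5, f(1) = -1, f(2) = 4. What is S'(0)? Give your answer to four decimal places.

Let m_i = S''(x_i). Step sizes h_i = 1, 1; slopes of the chords Δ_i = (y_(i+1) - y_i)/h_i = 4, 5.
  1·m_0 + 4·m_1 + 1·m_2 = 6(Δ_1 - Δ_0) = 6
Natural end conditions: m_0 = m_2 = 0.
Hence m_0 = 0, m_1 = 3/2, m_2 = 0.
On [0, 1], S'(x) = b_0 + 2c_0·x + 3d_0·x² with b_0 = Δ_0 - h_0(2m_0 + m_1)/6 = 15/4, c_0 = m_0/2 = 0, d_0 = (m_1 - m_0)/(6h_0) = 1/4. So S'(0) = 15/4.

3.7500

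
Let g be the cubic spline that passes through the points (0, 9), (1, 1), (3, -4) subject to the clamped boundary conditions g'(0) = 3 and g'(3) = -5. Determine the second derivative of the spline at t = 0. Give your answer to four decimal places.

With M_i denoting the second derivative at x_i, h_i = 1, 2, and Δ_i = (y_(i+1) − y_i)/h_i = -8, -5/2:
  1·M_0 + 6·M_1 + 2·M_2 = 6(Δ_1 - Δ_0) = 33
Clamped end conditions give two more equations: 2h_0·M_0 + h_0·M_1 = 6(Δ_0 - g'(0)) = -66 and h_1·M_1 + 2h_1·M_2 = 6(g'(3) - Δ_1) = -15.
Forward elimination and back-substitution give M_0 = -247/6, M_1 = 49/3, M_2 = -143/12.

-41.1667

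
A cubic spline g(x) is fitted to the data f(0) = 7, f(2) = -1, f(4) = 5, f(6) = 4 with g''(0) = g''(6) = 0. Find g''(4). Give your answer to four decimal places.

-4.2000

Let M_i = g''(x_i). Step sizes h_i = 2, 2, 2; slopes of the chords Δ_i = (y_(i+1) - y_i)/h_i = -4, 3, -1/2.
  2·M_0 + 8·M_1 + 2·M_2 = 6(Δ_1 - Δ_0) = 42
  2·M_1 + 8·M_2 + 2·M_3 = 6(Δ_2 - Δ_1) = -21
Natural end conditions: M_0 = M_3 = 0.
Solving the tridiagonal system: M_0 = 0, M_1 = 63/10, M_2 = -21/5, M_3 = 0.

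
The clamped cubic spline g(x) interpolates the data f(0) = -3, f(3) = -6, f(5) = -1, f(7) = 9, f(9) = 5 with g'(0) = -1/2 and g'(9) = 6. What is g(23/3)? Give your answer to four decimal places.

Let σ_i = g''(x_i). Step sizes h_i = 3, 2, 2, 2; slopes of the chords Δ_i = (y_(i+1) - y_i)/h_i = -1, 5/2, 5, -2.
  3·σ_0 + 10·σ_1 + 2·σ_2 = 6(Δ_1 - Δ_0) = 21
  2·σ_1 + 8·σ_2 + 2·σ_3 = 6(Δ_2 - Δ_1) = 15
  2·σ_2 + 8·σ_3 + 2·σ_4 = 6(Δ_3 - Δ_2) = -42
Clamped end conditions give two more equations: 2h_0·σ_0 + h_0·σ_1 = 6(Δ_0 - g'(0)) = -3 and h_3·σ_3 + 2h_3·σ_4 = 6(g'(9) - Δ_3) = 48.
Solving the tridiagonal system: σ_0 = -185/138, σ_1 = 116/69, σ_2 = 1133/276, σ_3 = -1463/138, σ_4 = 4775/276.
On [7, 9], g(x) = 9 - 193/276·(x - 7) - 1463/276·(x - 7)² + 2567/1104·(x - 7)³.
With (x - 7) = 2/3: g(23/3) = 12793/1863.

6.8669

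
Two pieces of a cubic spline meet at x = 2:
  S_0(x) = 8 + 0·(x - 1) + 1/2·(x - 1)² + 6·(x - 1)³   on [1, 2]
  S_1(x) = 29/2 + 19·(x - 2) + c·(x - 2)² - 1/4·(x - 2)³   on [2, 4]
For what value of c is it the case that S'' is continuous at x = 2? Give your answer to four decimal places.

18.5000

S_0''(x) = 1 + 36·(x - 1), so S_0''(2) = 37. On the right, S_1''(2) = 2c, so c = 37/2.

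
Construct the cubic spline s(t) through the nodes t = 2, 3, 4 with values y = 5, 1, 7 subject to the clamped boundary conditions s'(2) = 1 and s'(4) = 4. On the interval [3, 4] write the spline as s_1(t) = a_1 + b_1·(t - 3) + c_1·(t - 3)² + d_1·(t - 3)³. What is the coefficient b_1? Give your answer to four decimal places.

0.2500

Put σ_i = s'' at the i-th knot. Here h = (1, 1) and Δ = (-4, 6), so the interior equations h_(i-1)·σ_(i-1) + 2(h_(i-1)+h_i)·σ_i + h_i·σ_(i+1) = 6(Δ_i − Δ_(i-1)) read
  1·σ_0 + 4·σ_1 + 1·σ_2 = 6(Δ_1 - Δ_0) = 60
Clamped end conditions give two more equations: 2h_0·σ_0 + h_0·σ_1 = 6(Δ_0 - s'(2)) = -30 and h_1·σ_1 + 2h_1·σ_2 = 6(s'(4) - Δ_1) = -12.
Solving the tridiagonal system: σ_0 = -57/2, σ_1 = 27, σ_2 = -39/2.
On [3, 4], with s_1(t) = a_1 + b_1·(t - 3) + c_1·(t - 3)² + d_1·(t - 3)³: c_1 = σ_1/2 = 27/2, d_1 = (σ_2 - σ_1)/(6h_1) = -31/4, b_1 = Δ_1 - h_1(2σ_1 + σ_2)/6 = 1/4.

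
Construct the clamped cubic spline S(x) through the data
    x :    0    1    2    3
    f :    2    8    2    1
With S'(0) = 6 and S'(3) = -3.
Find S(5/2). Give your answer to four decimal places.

Write σ_i for S''(x_i). With h_i = 1, 1, 1 and divided differences Δ_i = 6, -6, -1, the continuity of S' gives the tridiagonal system
  1·σ_0 + 4·σ_1 + 1·σ_2 = 6(Δ_1 - Δ_0) = -72
  1·σ_1 + 4·σ_2 + 1·σ_3 = 6(Δ_2 - Δ_1) = 30
Clamped end conditions give two more equations: 2h_0·σ_0 + h_0·σ_1 = 6(Δ_0 - S'(0)) = 0 and h_2·σ_2 + 2h_2·σ_3 = 6(S'(3) - Δ_2) = -12.
Solving: σ_0 = 64/5, σ_1 = -128/5, σ_2 = 88/5, σ_3 = -74/5.
On [2, 3], S(x) = 2 - 22/5·(x - 2) + 44/5·(x - 2)² - 27/5·(x - 2)³.
With (x - 2) = 1/2: S(5/2) = 53/40.

1.3250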